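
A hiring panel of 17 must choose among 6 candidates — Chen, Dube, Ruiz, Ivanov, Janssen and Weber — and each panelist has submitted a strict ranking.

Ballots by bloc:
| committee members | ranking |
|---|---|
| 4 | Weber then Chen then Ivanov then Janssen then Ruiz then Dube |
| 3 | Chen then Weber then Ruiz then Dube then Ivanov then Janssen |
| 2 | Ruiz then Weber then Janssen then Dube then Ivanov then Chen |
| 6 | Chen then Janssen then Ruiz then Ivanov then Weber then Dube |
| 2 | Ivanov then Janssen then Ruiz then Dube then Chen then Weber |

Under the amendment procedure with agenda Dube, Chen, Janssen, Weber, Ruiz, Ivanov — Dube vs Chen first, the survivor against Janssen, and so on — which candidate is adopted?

Round 1: Dube vs Chen — 4–13, Chen advances.
Round 2: Chen vs Janssen — 13–4, Chen advances.
Round 3: Chen vs Weber — 11–6, Chen advances.
Round 4: Chen vs Ruiz — 13–4, Chen advances.
Round 5: Chen vs Ivanov — 13–4, Chen advances.
The agenda winner is Chen.

Chen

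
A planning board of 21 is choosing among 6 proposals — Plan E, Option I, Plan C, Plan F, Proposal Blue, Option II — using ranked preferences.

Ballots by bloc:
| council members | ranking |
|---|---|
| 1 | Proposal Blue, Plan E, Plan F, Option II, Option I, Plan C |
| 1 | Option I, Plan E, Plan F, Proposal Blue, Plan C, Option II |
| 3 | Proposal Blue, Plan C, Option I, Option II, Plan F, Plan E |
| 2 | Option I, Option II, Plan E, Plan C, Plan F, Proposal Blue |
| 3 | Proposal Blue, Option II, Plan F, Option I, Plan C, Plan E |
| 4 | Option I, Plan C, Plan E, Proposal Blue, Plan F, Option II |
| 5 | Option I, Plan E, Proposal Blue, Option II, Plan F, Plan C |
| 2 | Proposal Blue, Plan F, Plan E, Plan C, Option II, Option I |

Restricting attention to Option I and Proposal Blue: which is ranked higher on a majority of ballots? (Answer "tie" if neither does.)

Ballots ranking Option I above Proposal Blue: 1 + 2 + 4 + 5 = 12.
Ballots ranking Proposal Blue above Option I: 21 − 12 = 9.
Option I wins the head-to-head 12–9.

Option I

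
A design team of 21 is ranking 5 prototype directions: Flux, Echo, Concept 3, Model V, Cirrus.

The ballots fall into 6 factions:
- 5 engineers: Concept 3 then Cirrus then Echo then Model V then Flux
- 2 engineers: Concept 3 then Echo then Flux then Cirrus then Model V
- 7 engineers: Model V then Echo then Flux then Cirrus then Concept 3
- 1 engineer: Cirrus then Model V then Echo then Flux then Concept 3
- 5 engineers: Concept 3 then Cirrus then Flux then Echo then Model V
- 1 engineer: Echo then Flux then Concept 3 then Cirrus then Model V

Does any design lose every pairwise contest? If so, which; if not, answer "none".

Head-to-head results (21 engineers):
Flux vs Echo: Echo wins 16–5.
Flux vs Concept 3: Concept 3, 12–9.
Flux vs Model V: Flux preferred on 2+5+1 = 8 ballots; Model V wins 13–8.
Flux vs Cirrus: Flux preferred on 2+7+1 = 10 ballots; Cirrus wins 11–10.
Echo–Concept 3: Concept 3 12–9.
Echo vs Model V: Echo preferred on 5+2+5+1 = 13 ballots; Echo wins 13–8.
Echo vs Cirrus: 10 to 11, Cirrus.
Concept 3 vs Model V: 13 to 8, Concept 3.
Concept 3 vs Cirrus: Concept 3, 13–8.
Model V vs Cirrus: 7 to 14, Cirrus.
Flux loses to every other design — it is the Condorcet loser.

Flux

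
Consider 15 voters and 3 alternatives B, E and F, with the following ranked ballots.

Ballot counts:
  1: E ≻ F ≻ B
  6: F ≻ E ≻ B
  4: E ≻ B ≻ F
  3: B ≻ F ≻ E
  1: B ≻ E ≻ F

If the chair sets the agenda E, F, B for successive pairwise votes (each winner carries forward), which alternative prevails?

Round 1: E vs F — 6–9, F advances.
Round 2: F vs B — 7–8, B advances.
B survives the agenda.

B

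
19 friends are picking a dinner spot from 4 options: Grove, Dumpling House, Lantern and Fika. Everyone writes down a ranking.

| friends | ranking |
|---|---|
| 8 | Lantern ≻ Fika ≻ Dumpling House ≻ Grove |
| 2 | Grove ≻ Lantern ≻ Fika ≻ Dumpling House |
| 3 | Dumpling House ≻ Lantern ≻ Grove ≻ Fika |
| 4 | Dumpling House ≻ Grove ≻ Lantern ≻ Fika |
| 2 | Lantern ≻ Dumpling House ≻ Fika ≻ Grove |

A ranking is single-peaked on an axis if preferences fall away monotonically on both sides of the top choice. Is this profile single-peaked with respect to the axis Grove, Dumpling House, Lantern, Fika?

no

Axis positions: Grove=1, Dumpling House=2, Lantern=3, Fika=4.
Type 1 (peak Lantern at position 3): ranking walks positions 3-4-2-1, expanding outward from the peak — single-peaked.
Type 2: ranking walks positions 1-3-4-2; Lantern is ranked above Dumpling House even though Dumpling House lies between Lantern and the peak Grove on the axis — preferences dip and rise again. Not single-peaked.
Type 3 (peak Dumpling House at position 2): ranking walks positions 2-3-1-4, expanding outward from the peak — single-peaked.
Type 4 (peak Dumpling House at position 2): ranking walks positions 2-1-3-4, expanding outward from the peak — single-peaked.
Type 5 (peak Lantern at position 3): ranking walks positions 3-2-4-1, expanding outward from the peak — single-peaked.
Type 2 violates single-peakedness, so the profile is not single-peaked on this axis.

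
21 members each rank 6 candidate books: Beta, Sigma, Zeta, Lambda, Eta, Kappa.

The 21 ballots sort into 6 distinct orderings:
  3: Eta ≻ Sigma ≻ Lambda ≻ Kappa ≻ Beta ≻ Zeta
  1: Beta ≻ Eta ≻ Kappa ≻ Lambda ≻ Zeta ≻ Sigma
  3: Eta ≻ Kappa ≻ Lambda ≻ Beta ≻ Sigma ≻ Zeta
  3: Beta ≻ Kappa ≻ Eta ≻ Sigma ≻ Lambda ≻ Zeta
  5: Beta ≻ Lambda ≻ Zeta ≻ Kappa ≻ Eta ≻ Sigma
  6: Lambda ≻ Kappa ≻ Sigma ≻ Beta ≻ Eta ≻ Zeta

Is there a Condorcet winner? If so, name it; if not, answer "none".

Lambda

Pairwise majorities:
Beta vs Sigma: 12 to 9, Beta.
Beta vs Zeta: Beta is ranked higher on 3+1+3+3+5+6 = 21 ballots, Zeta on 0. Beta wins 21–0.
Beta vs Lambda: Beta preferred on 1+3+5 = 9 ballots; Lambda wins 12–9.
Beta vs Eta: 1+3+5+6 = 15 for Beta, 6 for Eta — Beta by 15–6.
Beta vs Kappa: 1+3+5 = 9 for Beta, 12 for Kappa — Kappa by 12–9.
Sigma vs Zeta: 15 to 6, Sigma.
Sigma vs Lambda: Sigma preferred on 3+3 = 6 ballots; Lambda wins 15–6.
Sigma vs Eta: Sigma preferred on 6 ballots; Eta wins 15–6.
Sigma vs Kappa: Sigma is ranked higher on 3 ballots, Kappa on 18. Kappa wins 18–3.
Zeta vs Lambda: 0 to 21, Lambda.
Zeta vs Eta: Zeta is ranked higher on 5 ballots, Eta on 16. Eta wins 16–5.
Zeta vs Kappa: Zeta is ranked higher on 5 ballots, Kappa on 16. Kappa wins 16–5.
Lambda vs Eta: 5+6 = 11 for Lambda, 10 for Eta — Lambda by 11–10.
Lambda vs Kappa: Lambda preferred on 3+5+6 = 14 ballots; Lambda wins 14–7.
Eta vs Kappa: 7 to 14, Kappa.
Lambda wins every pairwise contest, so Lambda is the Condorcet winner.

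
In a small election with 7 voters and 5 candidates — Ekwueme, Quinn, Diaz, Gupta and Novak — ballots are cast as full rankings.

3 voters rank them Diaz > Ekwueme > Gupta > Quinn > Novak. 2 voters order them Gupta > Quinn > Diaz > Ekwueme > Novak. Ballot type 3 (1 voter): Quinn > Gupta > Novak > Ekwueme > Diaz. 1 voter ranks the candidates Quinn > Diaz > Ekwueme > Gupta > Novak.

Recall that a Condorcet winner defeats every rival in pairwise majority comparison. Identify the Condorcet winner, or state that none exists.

none

Check each pair by majority over 7 ballots:
Ekwueme–Quinn: Quinn 4–3.
Ekwueme–Diaz: Diaz 6–1.
Ekwueme vs Gupta: Ekwueme, 4–3.
Ekwueme vs Novak: 6 to 1, Ekwueme.
Quinn vs Diaz: Quinn preferred on 2+1+1 = 4 ballots; Quinn wins 4–3.
Quinn vs Gupta: 2 to 5, Gupta.
Quinn vs Novak: 7 to 0, Quinn.
Diaz vs Gupta: Diaz preferred on 3+1 = 4 ballots; Diaz wins 4–3.
Diaz vs Novak: Diaz is ranked higher on 3+2+1 = 6 ballots, Novak on 1. Diaz wins 6–1.
Gupta vs Novak: Gupta is ranked higher on 3+2+1+1 = 7 ballots, Novak on 0. Gupta wins 7–0.
Every candidate loses at least once (Ekwueme loses to Quinn; Quinn loses to Gupta; Diaz loses to Quinn; Gupta loses to Ekwueme; Novak loses to Ekwueme). The majority relation contains the cycle Ekwueme → Gupta → Quinn → Ekwueme, so there is no Condorcet winner.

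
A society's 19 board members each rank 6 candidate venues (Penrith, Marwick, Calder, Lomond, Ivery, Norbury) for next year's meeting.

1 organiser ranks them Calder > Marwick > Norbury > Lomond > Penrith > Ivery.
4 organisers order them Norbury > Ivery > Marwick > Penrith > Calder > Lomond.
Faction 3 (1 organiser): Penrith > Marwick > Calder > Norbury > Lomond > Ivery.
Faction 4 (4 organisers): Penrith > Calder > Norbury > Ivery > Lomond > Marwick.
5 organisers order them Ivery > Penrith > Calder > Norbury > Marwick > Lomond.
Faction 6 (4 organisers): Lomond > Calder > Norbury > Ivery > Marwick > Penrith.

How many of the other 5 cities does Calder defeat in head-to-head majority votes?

Calder against each rival (19 organisers):
Calder vs Penrith: Calder preferred on 1+4 = 5 ballots; Penrith wins 14–5.
Calder vs Marwick: 1+4+5+4 = 14 for Calder, 5 for Marwick — Calder by 14–5.
Calder–Lomond: Calder 15–4.
Calder–Ivery: Calder 10–9.
Calder vs Norbury: Calder wins 15–4.
Calder beats Marwick, Lomond, Ivery, Norbury; loses to Penrith — 4 pairwise wins.

4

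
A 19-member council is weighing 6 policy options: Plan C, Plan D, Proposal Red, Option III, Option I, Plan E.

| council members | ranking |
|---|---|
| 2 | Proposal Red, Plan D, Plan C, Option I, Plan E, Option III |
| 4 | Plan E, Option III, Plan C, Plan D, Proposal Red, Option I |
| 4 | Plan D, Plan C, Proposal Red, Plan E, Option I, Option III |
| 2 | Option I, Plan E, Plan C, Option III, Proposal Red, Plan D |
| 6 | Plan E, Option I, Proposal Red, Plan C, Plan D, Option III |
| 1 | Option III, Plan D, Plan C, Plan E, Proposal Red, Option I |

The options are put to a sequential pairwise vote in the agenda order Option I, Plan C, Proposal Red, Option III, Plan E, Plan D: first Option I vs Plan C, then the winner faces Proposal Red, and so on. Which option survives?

Plan E

Round 1: Option I vs Plan C — 8–11, Plan C advances.
Round 2: Plan C vs Proposal Red — 11–8, Plan C advances.
Round 3: Plan C vs Option III — 14–5, Plan C advances.
Round 4: Plan C vs Plan E — 7–12, Plan E advances.
Round 5: Plan E vs Plan D — 12–7, Plan E advances.
Plan E survives the agenda.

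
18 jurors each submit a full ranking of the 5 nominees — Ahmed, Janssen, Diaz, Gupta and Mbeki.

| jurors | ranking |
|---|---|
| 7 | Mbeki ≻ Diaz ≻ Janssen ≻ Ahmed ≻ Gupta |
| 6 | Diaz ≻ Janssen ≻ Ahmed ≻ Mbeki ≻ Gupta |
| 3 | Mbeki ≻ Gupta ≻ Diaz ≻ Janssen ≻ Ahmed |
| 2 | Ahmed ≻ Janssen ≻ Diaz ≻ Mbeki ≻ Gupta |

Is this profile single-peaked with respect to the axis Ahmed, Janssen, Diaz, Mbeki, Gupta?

yes

Axis positions: Ahmed=1, Janssen=2, Diaz=3, Mbeki=4, Gupta=5.
Faction 1 (peak Mbeki at position 4): ranking walks positions 4-3-2-1-5, expanding outward from the peak — single-peaked.
Faction 2 (peak Diaz at position 3): ranking walks positions 3-2-1-4-5, expanding outward from the peak — single-peaked.
Faction 3 (peak Mbeki at position 4): ranking walks positions 4-5-3-2-1, expanding outward from the peak — single-peaked.
Faction 4 (peak Ahmed at position 1): ranking walks positions 1-2-3-4-5, expanding outward from the peak — single-peaked.
Every ranking is single-peaked on this axis.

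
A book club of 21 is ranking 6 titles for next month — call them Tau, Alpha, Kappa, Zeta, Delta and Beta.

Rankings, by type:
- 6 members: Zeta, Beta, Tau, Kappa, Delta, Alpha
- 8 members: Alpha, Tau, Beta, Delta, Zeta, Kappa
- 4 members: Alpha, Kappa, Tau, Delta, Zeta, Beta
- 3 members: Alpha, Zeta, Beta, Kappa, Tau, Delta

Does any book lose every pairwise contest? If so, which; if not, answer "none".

Head-to-head results (21 members):
Tau–Alpha: Alpha 15–6.
Tau vs Kappa: Tau, 14–7.
Tau vs Zeta: Tau wins 12–9.
Tau vs Delta: Tau wins 21–0.
Tau vs Beta: Tau, 12–9.
Alpha vs Kappa: Alpha, 15–6.
Alpha vs Zeta: Alpha, 15–6.
Alpha vs Delta: Alpha preferred on 8+4+3 = 15 ballots; Alpha wins 15–6.
Alpha vs Beta: Alpha preferred on 8+4+3 = 15 ballots; Alpha wins 15–6.
Kappa–Zeta: Zeta 17–4.
Kappa vs Delta: 6+4+3 = 13 for Kappa, 8 for Delta — Kappa by 13–8.
Kappa vs Beta: 4 for Kappa, 17 for Beta — Beta by 17–4.
Zeta vs Delta: Zeta is ranked higher on 6+3 = 9 ballots, Delta on 12. Delta wins 12–9.
Zeta vs Beta: Zeta wins 13–8.
Delta vs Beta: 4 for Delta, 17 for Beta — Beta by 17–4.
Every book wins at least one matchup (Tau beats Kappa; Alpha beats Tau; Kappa beats Delta; Zeta beats Kappa; Delta beats Zeta; Beta beats Kappa), so there is no Condorcet loser.

none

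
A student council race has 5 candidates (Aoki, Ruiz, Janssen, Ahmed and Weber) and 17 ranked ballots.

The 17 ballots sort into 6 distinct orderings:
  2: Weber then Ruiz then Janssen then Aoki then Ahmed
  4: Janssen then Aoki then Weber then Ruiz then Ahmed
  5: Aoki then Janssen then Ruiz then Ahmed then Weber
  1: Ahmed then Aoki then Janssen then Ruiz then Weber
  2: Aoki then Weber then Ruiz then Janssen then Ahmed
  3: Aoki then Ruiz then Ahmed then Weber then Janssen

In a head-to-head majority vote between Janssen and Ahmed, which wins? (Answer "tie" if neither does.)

Janssen

Ballots ranking Janssen above Ahmed: 2 + 4 + 5 + 2 = 13.
Ballots ranking Ahmed above Janssen: 17 − 13 = 4.
Janssen wins the head-to-head 13–4.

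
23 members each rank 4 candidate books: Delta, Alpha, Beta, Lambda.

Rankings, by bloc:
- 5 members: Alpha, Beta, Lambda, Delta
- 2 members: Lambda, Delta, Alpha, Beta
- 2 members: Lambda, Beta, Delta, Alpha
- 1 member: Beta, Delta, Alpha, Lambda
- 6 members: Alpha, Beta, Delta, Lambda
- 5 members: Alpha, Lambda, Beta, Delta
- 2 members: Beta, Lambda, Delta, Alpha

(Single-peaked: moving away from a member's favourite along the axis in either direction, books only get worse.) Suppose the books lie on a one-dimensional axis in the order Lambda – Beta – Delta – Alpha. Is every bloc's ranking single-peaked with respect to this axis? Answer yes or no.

Axis positions: Lambda=1, Beta=2, Delta=3, Alpha=4.
Bloc 1: ranking walks positions 4-2-1-3; Beta is ranked above Delta even though Delta lies between Beta and the peak Alpha on the axis — preferences dip and rise again. Not single-peaked.
Bloc 2: ranking walks positions 1-3-4-2; Delta is ranked above Beta even though Beta lies between Delta and the peak Lambda on the axis — preferences dip and rise again. Not single-peaked.
Bloc 3 (peak Lambda at position 1): ranking walks positions 1-2-3-4, expanding outward from the peak — single-peaked.
Bloc 4 (peak Beta at position 2): ranking walks positions 2-3-4-1, expanding outward from the peak — single-peaked.
Bloc 5: ranking walks positions 4-2-3-1; Beta is ranked above Delta even though Delta lies between Beta and the peak Alpha on the axis — preferences dip and rise again. Not single-peaked.
Bloc 6: ranking walks positions 4-1-2-3; Lambda is ranked above Delta even though Delta lies between Lambda and the peak Alpha on the axis — preferences dip and rise again. Not single-peaked.
Bloc 7 (peak Beta at position 2): ranking walks positions 2-1-3-4, expanding outward from the peak — single-peaked.
Bloc 1 violates single-peakedness, so the profile is not single-peaked on this axis.

no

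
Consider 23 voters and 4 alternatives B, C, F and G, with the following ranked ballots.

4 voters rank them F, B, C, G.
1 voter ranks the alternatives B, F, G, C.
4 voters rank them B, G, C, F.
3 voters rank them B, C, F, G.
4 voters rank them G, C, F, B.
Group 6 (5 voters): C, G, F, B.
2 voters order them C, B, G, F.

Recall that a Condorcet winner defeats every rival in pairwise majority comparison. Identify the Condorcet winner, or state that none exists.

none

Pairwise majorities:
B vs C: B wins 12–11.
B vs F: F, 13–10.
B vs G: B, 14–9.
C–F: C 18–5.
C–G: C 14–9.
F–G: G 15–8.
No alternative is unbeaten: B loses to F; C loses to B; F loses to C; G loses to B. In particular B → C → F → B is a majority cycle — no Condorcet winner exists.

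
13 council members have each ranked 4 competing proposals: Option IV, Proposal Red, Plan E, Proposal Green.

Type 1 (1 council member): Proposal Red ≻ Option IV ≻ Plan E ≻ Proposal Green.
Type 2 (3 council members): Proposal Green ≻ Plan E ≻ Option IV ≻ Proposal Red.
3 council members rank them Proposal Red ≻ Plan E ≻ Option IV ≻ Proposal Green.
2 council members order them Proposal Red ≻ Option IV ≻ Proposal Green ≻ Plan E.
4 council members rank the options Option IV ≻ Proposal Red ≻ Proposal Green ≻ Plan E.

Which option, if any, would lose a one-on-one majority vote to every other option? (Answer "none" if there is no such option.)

Head-to-head results (13 council members):
Option IV vs Proposal Red: 3+4 = 7 for Option IV, 6 for Proposal Red — Option IV by 7–6.
Option IV vs Plan E: 7 to 6, Option IV.
Option IV vs Proposal Green: Option IV wins 10–3.
Proposal Red vs Plan E: 10 to 3, Proposal Red.
Proposal Red vs Proposal Green: 10 to 3, Proposal Red.
Plan E vs Proposal Green: 1+3 = 4 for Plan E, 9 for Proposal Green — Proposal Green by 9–4.
Plan E loses to every other option — it is the Condorcet loser.

Plan E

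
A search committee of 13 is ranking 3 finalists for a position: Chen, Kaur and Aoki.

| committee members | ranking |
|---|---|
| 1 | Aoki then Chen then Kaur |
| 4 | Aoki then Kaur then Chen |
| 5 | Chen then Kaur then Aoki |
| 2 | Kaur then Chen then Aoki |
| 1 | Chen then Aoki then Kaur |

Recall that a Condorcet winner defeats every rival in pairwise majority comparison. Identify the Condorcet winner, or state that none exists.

Chen

Check each pair by majority over 13 ballots:
Chen vs Kaur: 1+5+1 = 7 for Chen, 6 for Kaur — Chen by 7–6.
Chen vs Aoki: Chen is ranked higher on 5+2+1 = 8 ballots, Aoki on 5. Chen wins 8–5.
Kaur vs Aoki: 5+2 = 7 for Kaur, 6 for Aoki — Kaur by 7–6.
Chen defeats every rival head-to-head and is the Condorcet winner.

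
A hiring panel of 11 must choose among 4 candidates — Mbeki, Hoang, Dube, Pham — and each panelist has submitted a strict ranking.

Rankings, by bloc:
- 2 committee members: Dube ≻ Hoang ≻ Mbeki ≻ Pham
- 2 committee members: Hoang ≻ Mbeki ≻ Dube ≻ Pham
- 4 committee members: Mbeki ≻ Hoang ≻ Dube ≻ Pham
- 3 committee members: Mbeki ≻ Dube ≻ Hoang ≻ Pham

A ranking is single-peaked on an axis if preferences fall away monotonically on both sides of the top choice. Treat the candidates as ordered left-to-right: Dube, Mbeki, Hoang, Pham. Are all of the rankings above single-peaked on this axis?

Axis positions: Dube=1, Mbeki=2, Hoang=3, Pham=4.
Bloc 1: ranking walks positions 1-3-2-4; Hoang is ranked above Mbeki even though Mbeki lies between Hoang and the peak Dube on the axis — preferences dip and rise again. Not single-peaked.
Bloc 2 (peak Hoang at position 3): ranking walks positions 3-2-1-4, expanding outward from the peak — single-peaked.
Bloc 3 (peak Mbeki at position 2): ranking walks positions 2-3-1-4, expanding outward from the peak — single-peaked.
Bloc 4 (peak Mbeki at position 2): ranking walks positions 2-1-3-4, expanding outward from the peak — single-peaked.
Bloc 1 violates single-peakedness, so the profile is not single-peaked on this axis.

no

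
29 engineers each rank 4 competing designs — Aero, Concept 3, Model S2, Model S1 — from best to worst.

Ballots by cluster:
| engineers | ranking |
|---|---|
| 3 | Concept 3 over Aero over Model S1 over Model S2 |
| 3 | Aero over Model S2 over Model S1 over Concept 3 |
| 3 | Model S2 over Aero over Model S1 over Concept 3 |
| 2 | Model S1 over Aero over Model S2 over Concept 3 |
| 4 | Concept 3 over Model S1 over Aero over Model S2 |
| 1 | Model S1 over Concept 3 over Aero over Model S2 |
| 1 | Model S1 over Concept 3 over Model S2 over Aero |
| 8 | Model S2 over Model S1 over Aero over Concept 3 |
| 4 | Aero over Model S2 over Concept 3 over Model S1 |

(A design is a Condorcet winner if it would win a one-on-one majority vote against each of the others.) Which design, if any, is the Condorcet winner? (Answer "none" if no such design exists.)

none

Head-to-head results (29 engineers):
Aero vs Concept 3: Aero wins 20–9.
Aero vs Model S2: Aero, 17–12.
Aero–Model S1: Model S1 16–13.
Concept 3–Model S2: Model S2 20–9.
Concept 3 vs Model S1: Model S1, 18–11.
Model S2–Model S1: Model S2 18–11.
Every design loses at least once (Aero loses to Model S1; Concept 3 loses to Aero; Model S2 loses to Aero; Model S1 loses to Model S2). The majority relation contains the cycle Aero > Model S2 > Model S1 > Aero, so there is no Condorcet winner.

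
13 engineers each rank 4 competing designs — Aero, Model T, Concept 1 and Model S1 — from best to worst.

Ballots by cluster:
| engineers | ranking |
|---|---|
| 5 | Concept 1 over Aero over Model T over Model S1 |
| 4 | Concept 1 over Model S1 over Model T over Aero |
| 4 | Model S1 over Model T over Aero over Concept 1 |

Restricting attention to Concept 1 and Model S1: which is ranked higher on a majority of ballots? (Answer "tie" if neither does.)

Concept 1

Ballots ranking Concept 1 above Model S1: 5 + 4 = 9.
Ballots ranking Model S1 above Concept 1: 13 − 9 = 4.
Concept 1 wins the head-to-head 9–4.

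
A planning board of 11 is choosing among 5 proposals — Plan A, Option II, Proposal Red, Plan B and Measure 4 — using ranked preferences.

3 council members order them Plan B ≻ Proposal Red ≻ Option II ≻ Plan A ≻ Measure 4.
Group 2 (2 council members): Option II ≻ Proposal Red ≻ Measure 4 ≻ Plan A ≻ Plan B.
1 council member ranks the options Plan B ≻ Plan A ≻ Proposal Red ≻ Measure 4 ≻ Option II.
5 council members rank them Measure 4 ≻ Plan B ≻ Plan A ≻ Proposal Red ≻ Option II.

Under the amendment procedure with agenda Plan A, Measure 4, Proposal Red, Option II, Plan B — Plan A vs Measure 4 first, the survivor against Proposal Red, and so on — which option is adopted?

Plan B

Round 1: Plan A vs Measure 4 — 4–7, Measure 4 advances.
Round 2: Measure 4 vs Proposal Red — 5–6, Proposal Red advances.
Round 3: Proposal Red vs Option II — 9–2, Proposal Red advances.
Round 4: Proposal Red vs Plan B — 2–9, Plan B advances.
Plan B survives the agenda.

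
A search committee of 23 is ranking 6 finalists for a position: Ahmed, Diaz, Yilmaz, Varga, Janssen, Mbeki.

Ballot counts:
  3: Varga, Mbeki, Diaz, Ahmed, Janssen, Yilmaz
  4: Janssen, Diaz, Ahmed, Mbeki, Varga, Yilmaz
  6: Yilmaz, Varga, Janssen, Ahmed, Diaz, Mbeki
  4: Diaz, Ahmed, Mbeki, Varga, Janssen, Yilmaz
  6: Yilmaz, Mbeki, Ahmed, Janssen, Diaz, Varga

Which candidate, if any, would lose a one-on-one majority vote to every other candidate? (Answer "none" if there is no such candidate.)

Pairwise majorities:
Ahmed–Diaz: Ahmed 12–11.
Ahmed–Yilmaz: Yilmaz 12–11.
Ahmed vs Varga: 14 to 9, Ahmed.
Ahmed vs Janssen: 3+4+6 = 13 for Ahmed, 10 for Janssen — Ahmed by 13–10.
Ahmed vs Mbeki: 4+6+4 = 14 for Ahmed, 9 for Mbeki — Ahmed by 14–9.
Diaz vs Yilmaz: 11 to 12, Yilmaz.
Diaz vs Varga: 14 to 9, Diaz.
Diaz vs Janssen: Diaz preferred on 3+4 = 7 ballots; Janssen wins 16–7.
Diaz vs Mbeki: Diaz wins 14–9.
Yilmaz vs Varga: Yilmaz is ranked higher on 6+6 = 12 ballots, Varga on 11. Yilmaz wins 12–11.
Yilmaz vs Janssen: 12 to 11, Yilmaz.
Yilmaz vs Mbeki: Yilmaz is ranked higher on 6+6 = 12 ballots, Mbeki on 11. Yilmaz wins 12–11.
Varga vs Janssen: Varga is ranked higher on 3+6+4 = 13 ballots, Janssen on 10. Varga wins 13–10.
Varga vs Mbeki: Mbeki, 14–9.
Janssen–Mbeki: Mbeki 13–10.
Each candidate has at least one pairwise win (Ahmed beats Diaz; Diaz beats Varga; Yilmaz beats Ahmed; Varga beats Janssen; Janssen beats Diaz; Mbeki beats Varga) — no Condorcet loser.

none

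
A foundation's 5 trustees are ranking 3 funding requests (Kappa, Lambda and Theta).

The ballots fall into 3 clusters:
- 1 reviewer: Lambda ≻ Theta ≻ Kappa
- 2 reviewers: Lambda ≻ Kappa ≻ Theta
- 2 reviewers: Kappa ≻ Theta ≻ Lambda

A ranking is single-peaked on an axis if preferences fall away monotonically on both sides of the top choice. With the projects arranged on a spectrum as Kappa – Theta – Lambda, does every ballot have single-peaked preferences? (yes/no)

no

Axis positions: Kappa=1, Theta=2, Lambda=3.
Cluster 1 (peak Lambda at position 3): ranking walks positions 3-2-1, expanding outward from the peak — single-peaked.
Cluster 2: ranking walks positions 3-1-2; Kappa is ranked above Theta even though Theta lies between Kappa and the peak Lambda on the axis — preferences dip and rise again. Not single-peaked.
Cluster 3 (peak Kappa at position 1): ranking walks positions 1-2-3, expanding outward from the peak — single-peaked.
Cluster 2 violates single-peakedness, so the profile is not single-peaked on this axis.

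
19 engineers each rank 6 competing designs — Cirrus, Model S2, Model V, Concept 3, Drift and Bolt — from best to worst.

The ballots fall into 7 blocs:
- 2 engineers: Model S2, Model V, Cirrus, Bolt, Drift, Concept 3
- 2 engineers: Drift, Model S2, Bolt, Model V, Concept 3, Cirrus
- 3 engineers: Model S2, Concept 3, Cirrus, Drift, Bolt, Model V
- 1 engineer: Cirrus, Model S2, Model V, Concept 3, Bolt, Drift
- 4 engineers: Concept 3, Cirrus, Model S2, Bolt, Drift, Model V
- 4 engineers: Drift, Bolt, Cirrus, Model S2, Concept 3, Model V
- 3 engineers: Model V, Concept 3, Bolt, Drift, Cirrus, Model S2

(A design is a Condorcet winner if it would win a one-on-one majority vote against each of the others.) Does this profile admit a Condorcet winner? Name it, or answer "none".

none

Pairwise majorities:
Cirrus vs Model S2: 1+4+4+3 = 12 for Cirrus, 7 for Model S2 — Cirrus by 12–7.
Cirrus vs Model V: Cirrus is ranked higher on 3+1+4+4 = 12 ballots, Model V on 7. Cirrus wins 12–7.
Cirrus vs Concept 3: 7 to 12, Concept 3.
Cirrus vs Drift: Cirrus preferred on 2+3+1+4 = 10 ballots; Cirrus wins 10–9.
Cirrus vs Bolt: Cirrus is ranked higher on 2+3+1+4 = 10 ballots, Bolt on 9. Cirrus wins 10–9.
Model S2 vs Model V: 16 to 3, Model S2.
Model S2 vs Concept 3: Model S2 preferred on 2+2+3+1+4 = 12 ballots; Model S2 wins 12–7.
Model S2 vs Drift: 2+3+1+4 = 10 for Model S2, 9 for Drift — Model S2 by 10–9.
Model S2 vs Bolt: Model S2 preferred on 2+2+3+1+4 = 12 ballots; Model S2 wins 12–7.
Model V vs Concept 3: 2+2+1+3 = 8 for Model V, 11 for Concept 3 — Concept 3 by 11–8.
Model V vs Drift: 6 to 13, Drift.
Model V vs Bolt: 2+1+3 = 6 for Model V, 13 for Bolt — Bolt by 13–6.
Concept 3 vs Drift: Concept 3 preferred on 3+1+4+3 = 11 ballots; Concept 3 wins 11–8.
Concept 3 vs Bolt: Concept 3 is ranked higher on 3+1+4+3 = 11 ballots, Bolt on 8. Concept 3 wins 11–8.
Drift vs Bolt: Drift is ranked higher on 2+3+4 = 9 ballots, Bolt on 10. Bolt wins 10–9.
Each design drops at least one matchup (Cirrus loses to Concept 3; Model S2 loses to Cirrus; Model V loses to Cirrus; Concept 3 loses to Model S2; Drift loses to Cirrus; Bolt loses to Cirrus); the cycle Cirrus > Model S2 > Concept 3 > Cirrus rules out a Condorcet winner.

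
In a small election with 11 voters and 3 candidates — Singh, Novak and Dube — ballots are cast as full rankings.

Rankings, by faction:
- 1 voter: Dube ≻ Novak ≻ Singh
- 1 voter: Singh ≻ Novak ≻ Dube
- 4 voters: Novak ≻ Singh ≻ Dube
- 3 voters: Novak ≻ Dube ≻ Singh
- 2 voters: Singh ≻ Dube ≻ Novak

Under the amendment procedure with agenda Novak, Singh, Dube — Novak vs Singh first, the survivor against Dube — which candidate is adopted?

Novak

Round 1: Novak vs Singh — 8–3, Novak advances.
Round 2: Novak vs Dube — 8–3, Novak advances.
Novak survives the agenda.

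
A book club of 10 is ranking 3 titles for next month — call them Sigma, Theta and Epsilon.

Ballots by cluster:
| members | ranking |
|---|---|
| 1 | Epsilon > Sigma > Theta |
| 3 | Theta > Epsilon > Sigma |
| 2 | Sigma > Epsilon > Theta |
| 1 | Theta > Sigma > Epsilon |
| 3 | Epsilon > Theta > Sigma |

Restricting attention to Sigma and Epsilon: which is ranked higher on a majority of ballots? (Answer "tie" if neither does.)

Epsilon

Ballots ranking Sigma above Epsilon: 2 + 1 = 3.
Ballots ranking Epsilon above Sigma: 10 − 3 = 7.
Epsilon wins the head-to-head 7–3.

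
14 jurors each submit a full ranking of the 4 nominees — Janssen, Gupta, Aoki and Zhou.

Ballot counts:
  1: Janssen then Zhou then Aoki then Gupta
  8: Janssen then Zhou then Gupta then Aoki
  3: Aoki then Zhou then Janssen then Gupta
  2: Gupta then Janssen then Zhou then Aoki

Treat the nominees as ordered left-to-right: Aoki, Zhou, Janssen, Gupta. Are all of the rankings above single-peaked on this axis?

Axis positions: Aoki=1, Zhou=2, Janssen=3, Gupta=4.
Ballot type 1 (peak Janssen at position 3): ranking walks positions 3-2-1-4, expanding outward from the peak — single-peaked.
Ballot type 2 (peak Janssen at position 3): ranking walks positions 3-2-4-1, expanding outward from the peak — single-peaked.
Ballot type 3 (peak Aoki at position 1): ranking walks positions 1-2-3-4, expanding outward from the peak — single-peaked.
Ballot type 4 (peak Gupta at position 4): ranking walks positions 4-3-2-1, expanding outward from the peak — single-peaked.
Every ranking is single-peaked on this axis.

yes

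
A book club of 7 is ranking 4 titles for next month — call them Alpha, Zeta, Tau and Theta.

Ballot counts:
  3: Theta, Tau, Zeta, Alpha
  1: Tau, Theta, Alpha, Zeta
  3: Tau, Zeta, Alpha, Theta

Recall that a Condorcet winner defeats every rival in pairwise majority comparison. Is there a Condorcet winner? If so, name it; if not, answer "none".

Pairwise majorities:
Alpha vs Zeta: 1 for Alpha, 6 for Zeta — Zeta by 6–1.
Alpha vs Tau: Tau wins 7–0.
Alpha vs Theta: 3 for Alpha, 4 for Theta — Theta by 4–3.
Zeta vs Tau: 0 for Zeta, 7 for Tau — Tau by 7–0.
Zeta vs Theta: Zeta is ranked higher on 3 ballots, Theta on 4. Theta wins 4–3.
Tau vs Theta: Tau is ranked higher on 1+3 = 4 ballots, Theta on 3. Tau wins 4–3.
Tau defeats every rival head-to-head and is the Condorcet winner.

Tau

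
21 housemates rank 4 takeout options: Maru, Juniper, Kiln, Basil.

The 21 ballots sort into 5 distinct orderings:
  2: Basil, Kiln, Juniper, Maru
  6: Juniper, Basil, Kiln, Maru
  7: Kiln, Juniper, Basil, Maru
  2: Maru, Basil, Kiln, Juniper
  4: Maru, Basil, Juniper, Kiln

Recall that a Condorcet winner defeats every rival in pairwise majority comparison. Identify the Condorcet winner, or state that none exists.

none

Head-to-head results (21 friends):
Maru vs Juniper: 2+4 = 6 for Maru, 15 for Juniper — Juniper by 15–6.
Maru vs Kiln: Maru is ranked higher on 2+4 = 6 ballots, Kiln on 15. Kiln wins 15–6.
Maru vs Basil: Maru is ranked higher on 2+4 = 6 ballots, Basil on 15. Basil wins 15–6.
Juniper vs Kiln: 6+4 = 10 for Juniper, 11 for Kiln — Kiln by 11–10.
Juniper vs Basil: 13 to 8, Juniper.
Kiln vs Basil: Kiln is ranked higher on 7 ballots, Basil on 14. Basil wins 14–7.
Every restaurant loses at least once (Maru loses to Juniper; Juniper loses to Kiln; Kiln loses to Basil; Basil loses to Juniper). The majority relation contains the cycle Juniper beats Basil beats Kiln beats Juniper, so there is no Condorcet winner.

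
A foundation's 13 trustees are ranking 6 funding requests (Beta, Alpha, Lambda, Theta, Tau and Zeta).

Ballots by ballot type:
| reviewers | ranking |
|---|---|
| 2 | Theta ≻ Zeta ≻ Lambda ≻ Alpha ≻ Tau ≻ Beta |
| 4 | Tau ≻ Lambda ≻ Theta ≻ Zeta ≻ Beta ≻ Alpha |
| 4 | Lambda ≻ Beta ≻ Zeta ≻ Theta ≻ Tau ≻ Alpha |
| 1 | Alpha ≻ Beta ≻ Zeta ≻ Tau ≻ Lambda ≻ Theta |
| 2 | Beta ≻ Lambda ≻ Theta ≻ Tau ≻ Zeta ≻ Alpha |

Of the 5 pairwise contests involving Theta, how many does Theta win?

3

Theta against each rival (13 reviewers):
Theta vs Beta: Theta is ranked higher on 2+4 = 6 ballots, Beta on 7. Beta wins 7–6.
Theta vs Alpha: Theta, 12–1.
Theta vs Lambda: 2 for Theta, 11 for Lambda — Lambda by 11–2.
Theta vs Tau: 2+4+2 = 8 for Theta, 5 for Tau — Theta by 8–5.
Theta vs Zeta: Theta wins 8–5.
Theta beats Alpha, Tau, Zeta; loses to Beta, Lambda — 3 pairwise wins.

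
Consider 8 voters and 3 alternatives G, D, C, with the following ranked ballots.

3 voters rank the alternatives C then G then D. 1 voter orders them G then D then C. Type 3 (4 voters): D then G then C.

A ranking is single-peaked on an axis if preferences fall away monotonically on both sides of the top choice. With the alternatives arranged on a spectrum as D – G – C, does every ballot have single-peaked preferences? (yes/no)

Axis positions: D=1, G=2, C=3.
Type 1 (peak C at position 3): ranking walks positions 3-2-1, expanding outward from the peak — single-peaked.
Type 2 (peak G at position 2): ranking walks positions 2-1-3, expanding outward from the peak — single-peaked.
Type 3 (peak D at position 1): ranking walks positions 1-2-3, expanding outward from the peak — single-peaked.
Every ranking is single-peaked on this axis.

yes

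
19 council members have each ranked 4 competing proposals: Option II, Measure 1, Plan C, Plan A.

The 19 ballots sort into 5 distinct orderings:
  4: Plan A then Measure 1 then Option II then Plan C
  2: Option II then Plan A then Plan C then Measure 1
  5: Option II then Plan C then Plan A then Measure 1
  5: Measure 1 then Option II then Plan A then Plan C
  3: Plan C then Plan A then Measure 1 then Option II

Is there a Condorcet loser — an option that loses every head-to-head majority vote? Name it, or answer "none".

none

Head-to-head results (19 council members):
Option II–Measure 1: Measure 1 12–7.
Option II–Plan C: Option II 16–3.
Option II vs Plan A: Option II preferred on 2+5+5 = 12 ballots; Option II wins 12–7.
Measure 1 vs Plan C: Plan C wins 10–9.
Measure 1 vs Plan A: 5 to 14, Plan A.
Plan C vs Plan A: Plan C is ranked higher on 5+3 = 8 ballots, Plan A on 11. Plan A wins 11–8.
No option is winless: Option II beats Plan C; Measure 1 beats Option II; Plan C beats Measure 1; Plan A beats Measure 1. There is no Condorcet loser.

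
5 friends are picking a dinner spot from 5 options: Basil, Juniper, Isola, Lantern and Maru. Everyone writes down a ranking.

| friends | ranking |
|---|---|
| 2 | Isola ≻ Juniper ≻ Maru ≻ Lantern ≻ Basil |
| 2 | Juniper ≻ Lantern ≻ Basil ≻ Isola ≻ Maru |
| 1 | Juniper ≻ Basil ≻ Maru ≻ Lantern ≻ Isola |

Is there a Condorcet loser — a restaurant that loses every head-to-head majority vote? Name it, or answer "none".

Pairwise majorities:
Basil vs Juniper: Juniper wins 5–0.
Basil vs Isola: 3 to 2, Basil.
Basil vs Lantern: Basil preferred on 1 ballot; Lantern wins 4–1.
Basil vs Maru: Basil, 3–2.
Juniper vs Isola: Juniper, 3–2.
Juniper vs Lantern: 2+2+1 = 5 for Juniper, 0 for Lantern — Juniper by 5–0.
Juniper vs Maru: Juniper preferred on 2+2+1 = 5 ballots; Juniper wins 5–0.
Isola vs Lantern: Lantern wins 3–2.
Isola vs Maru: Isola, 4–1.
Lantern vs Maru: Maru wins 3–2.
Every restaurant wins at least one matchup (Basil beats Isola; Juniper beats Basil; Isola beats Maru; Lantern beats Basil; Maru beats Lantern), so there is no Condorcet loser.

none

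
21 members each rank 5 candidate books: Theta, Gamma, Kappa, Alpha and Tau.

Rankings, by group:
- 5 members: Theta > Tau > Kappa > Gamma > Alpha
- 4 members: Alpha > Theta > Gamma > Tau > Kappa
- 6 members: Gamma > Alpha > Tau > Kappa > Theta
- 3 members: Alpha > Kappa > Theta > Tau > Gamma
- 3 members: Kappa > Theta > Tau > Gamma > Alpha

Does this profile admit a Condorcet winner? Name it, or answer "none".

Check each pair by majority over 21 ballots:
Theta vs Gamma: Theta is ranked higher on 5+4+3+3 = 15 ballots, Gamma on 6. Theta wins 15–6.
Theta vs Kappa: 9 to 12, Kappa.
Theta vs Alpha: 5+3 = 8 for Theta, 13 for Alpha — Alpha by 13–8.
Theta vs Tau: 5+4+3+3 = 15 for Theta, 6 for Tau — Theta by 15–6.
Gamma–Kappa: Kappa 11–10.
Gamma vs Alpha: Gamma, 14–7.
Gamma vs Tau: 10 to 11, Tau.
Kappa vs Alpha: Alpha, 13–8.
Kappa vs Tau: Kappa preferred on 3+3 = 6 ballots; Tau wins 15–6.
Alpha–Tau: Alpha 13–8.
Each book drops at least one matchup (Theta loses to Kappa; Gamma loses to Theta; Kappa loses to Alpha; Alpha loses to Gamma; Tau loses to Theta); the cycle Theta → Gamma → Alpha → Theta rules out a Condorcet winner.

none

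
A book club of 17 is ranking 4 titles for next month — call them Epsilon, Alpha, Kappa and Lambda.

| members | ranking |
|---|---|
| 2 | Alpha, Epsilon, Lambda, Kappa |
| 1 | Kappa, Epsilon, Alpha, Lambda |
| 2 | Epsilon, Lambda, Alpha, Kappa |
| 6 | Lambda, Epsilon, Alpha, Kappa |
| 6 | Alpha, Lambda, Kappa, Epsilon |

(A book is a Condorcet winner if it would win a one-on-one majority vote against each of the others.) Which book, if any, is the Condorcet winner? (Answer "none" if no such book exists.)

none

Head-to-head results (17 members):
Epsilon vs Alpha: Epsilon wins 9–8.
Epsilon vs Kappa: Epsilon wins 10–7.
Epsilon vs Lambda: Lambda, 12–5.
Alpha vs Kappa: Alpha, 16–1.
Alpha vs Lambda: Alpha, 9–8.
Kappa–Lambda: Lambda 16–1.
No book is unbeaten: Epsilon loses to Lambda; Alpha loses to Epsilon; Kappa loses to Epsilon; Lambda loses to Alpha. In particular Epsilon beats Alpha beats Lambda beats Epsilon is a majority cycle — no Condorcet winner exists.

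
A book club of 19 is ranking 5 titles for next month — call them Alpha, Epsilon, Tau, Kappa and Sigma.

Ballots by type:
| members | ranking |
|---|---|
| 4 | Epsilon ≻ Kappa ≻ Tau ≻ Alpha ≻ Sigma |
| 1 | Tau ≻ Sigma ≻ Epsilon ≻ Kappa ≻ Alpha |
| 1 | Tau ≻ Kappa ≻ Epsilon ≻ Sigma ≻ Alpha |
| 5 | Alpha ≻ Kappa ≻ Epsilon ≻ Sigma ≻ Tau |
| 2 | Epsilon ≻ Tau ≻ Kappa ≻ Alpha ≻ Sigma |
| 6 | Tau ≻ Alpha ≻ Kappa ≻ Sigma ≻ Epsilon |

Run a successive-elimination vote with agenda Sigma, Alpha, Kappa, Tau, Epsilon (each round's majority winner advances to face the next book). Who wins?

Epsilon

Round 1: Sigma vs Alpha — 2–17, Alpha advances.
Round 2: Alpha vs Kappa — 11–8, Alpha advances.
Round 3: Alpha vs Tau — 5–14, Tau advances.
Round 4: Tau vs Epsilon — 8–11, Epsilon advances.
The agenda winner is Epsilon.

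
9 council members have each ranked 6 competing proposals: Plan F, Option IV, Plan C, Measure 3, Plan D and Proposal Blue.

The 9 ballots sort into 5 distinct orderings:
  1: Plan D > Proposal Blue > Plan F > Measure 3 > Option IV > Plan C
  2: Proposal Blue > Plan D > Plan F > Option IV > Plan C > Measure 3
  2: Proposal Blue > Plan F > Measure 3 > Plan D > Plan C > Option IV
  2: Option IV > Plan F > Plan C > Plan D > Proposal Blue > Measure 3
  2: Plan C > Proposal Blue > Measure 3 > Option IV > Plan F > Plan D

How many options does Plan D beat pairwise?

3

Plan D against each rival (9 council members):
Plan D vs Plan F: Plan D preferred on 1+2 = 3 ballots; Plan F wins 6–3.
Plan D vs Option IV: Plan D, 5–4.
Plan D vs Plan C: 1+2+2 = 5 for Plan D, 4 for Plan C — Plan D by 5–4.
Plan D–Measure 3: Plan D 5–4.
Plan D vs Proposal Blue: 1+2 = 3 for Plan D, 6 for Proposal Blue — Proposal Blue by 6–3.
Plan D beats Option IV, Plan C, Measure 3; loses to Plan F, Proposal Blue — 3 pairwise wins.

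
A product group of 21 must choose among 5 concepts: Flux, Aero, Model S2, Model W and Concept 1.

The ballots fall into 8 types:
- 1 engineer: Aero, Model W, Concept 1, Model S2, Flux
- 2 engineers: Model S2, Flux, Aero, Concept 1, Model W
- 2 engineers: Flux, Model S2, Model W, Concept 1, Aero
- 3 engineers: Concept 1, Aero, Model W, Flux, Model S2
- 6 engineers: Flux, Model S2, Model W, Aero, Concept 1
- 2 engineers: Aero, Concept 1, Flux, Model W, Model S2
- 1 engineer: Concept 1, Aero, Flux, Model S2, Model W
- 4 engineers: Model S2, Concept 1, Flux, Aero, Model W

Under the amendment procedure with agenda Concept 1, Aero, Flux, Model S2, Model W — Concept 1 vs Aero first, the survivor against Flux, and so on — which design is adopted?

Flux

Round 1: Concept 1 vs Aero — 10–11, Aero advances.
Round 2: Aero vs Flux — 7–14, Flux advances.
Round 3: Flux vs Model S2 — 14–7, Flux advances.
Round 4: Flux vs Model W — 17–4, Flux advances.
Flux survives the agenda.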